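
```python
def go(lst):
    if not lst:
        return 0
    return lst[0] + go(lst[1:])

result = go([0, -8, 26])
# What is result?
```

0 + (-8) + 26 + 0 = 18

Answer: 18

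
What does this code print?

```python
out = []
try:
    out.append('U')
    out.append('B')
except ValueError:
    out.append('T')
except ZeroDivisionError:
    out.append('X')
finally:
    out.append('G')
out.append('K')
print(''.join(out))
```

Execution trace: 'U' (try body) → 'B' (try body, no exception) → 'G' (finally) → 'K' (after the try/except). Output: UBGK

Answer: UBGK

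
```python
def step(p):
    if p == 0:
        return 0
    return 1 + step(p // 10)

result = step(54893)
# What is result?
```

Count of digits of 54893: 5

Answer: 5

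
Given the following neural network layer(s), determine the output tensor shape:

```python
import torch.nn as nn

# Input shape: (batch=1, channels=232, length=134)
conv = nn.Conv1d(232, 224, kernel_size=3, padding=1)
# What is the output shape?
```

Input: (1, 232, 134) -> Output: (1, 224, 134)

Answer: (1, 224, 134)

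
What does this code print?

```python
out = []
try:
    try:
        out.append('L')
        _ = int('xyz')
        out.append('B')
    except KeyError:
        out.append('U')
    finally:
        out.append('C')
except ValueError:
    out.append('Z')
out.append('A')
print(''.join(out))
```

Execution trace: 'L' (try body) → 'C' (finally) → 'Z' (outer except ValueError) → 'A' (after the try/except). Output: LCZA

Answer: LCZA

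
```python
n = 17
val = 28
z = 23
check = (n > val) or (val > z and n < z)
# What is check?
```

Trace:
`n = 17` → n = 17
`val = 28` → val = 28
`z = 23` → z = 23
`check = (n > val) or (val > z and n < z)` → check = True
So check = True

Answer: True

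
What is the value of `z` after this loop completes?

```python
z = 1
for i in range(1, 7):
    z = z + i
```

Start at 1, add 1 through 6
`z` takes the values: 1 → 2 → 4 → 7 → 11 → 16 → 22

Answer: 22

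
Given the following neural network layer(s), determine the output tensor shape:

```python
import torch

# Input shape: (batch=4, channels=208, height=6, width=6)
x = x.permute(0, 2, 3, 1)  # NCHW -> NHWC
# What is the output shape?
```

Input: (4, 208, 6, 6) -> Output: (4, 6, 6, 208)

Answer: (4, 6, 6, 208)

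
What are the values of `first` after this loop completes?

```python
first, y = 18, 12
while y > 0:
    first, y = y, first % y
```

GCD of 18 and 12
`first` takes the values: 18 → 12 → 6

Answer: 6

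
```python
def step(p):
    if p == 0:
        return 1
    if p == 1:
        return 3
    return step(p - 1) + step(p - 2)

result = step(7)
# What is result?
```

Build up from base cases: step(0)=1, step(1)=3, step(2)=4, step(3)=7, step(4)=11, step(5)=18, step(6)=29, ..., step(7)=47

Answer: 47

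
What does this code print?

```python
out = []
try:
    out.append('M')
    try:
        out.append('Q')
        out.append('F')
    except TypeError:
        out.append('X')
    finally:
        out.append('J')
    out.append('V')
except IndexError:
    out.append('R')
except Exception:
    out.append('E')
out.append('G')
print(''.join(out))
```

Execution trace: 'M' (try body) → 'Q' (inner try body) → 'F' (inner try body, no exception) → 'J' (inner finally) → 'V' (try body, no exception) → 'G' (after the try/except). Output: MQFJVG

Answer: MQFJVG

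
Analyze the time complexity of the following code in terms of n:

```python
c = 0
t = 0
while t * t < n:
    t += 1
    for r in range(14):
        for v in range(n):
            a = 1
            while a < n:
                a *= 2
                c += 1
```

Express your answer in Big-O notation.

Each loop level contributes: √n × 1 × n × log n. Multiplying the contributions gives O(n√n log n).

Answer: O(n√n log n)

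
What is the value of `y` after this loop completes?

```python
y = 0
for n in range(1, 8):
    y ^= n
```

XOR of 1 to 7
`y` takes the values: 0 → 1 → 3 → 0 → 4 → 1 → 7 → 0

Answer: 0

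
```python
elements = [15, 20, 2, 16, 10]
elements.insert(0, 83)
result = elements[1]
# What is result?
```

Trace:
`elements = [15, 20, 2, 16, 10]` → elements = [15, 20, 2, 16, 10]
`elements.insert(0, 83)` → elements = [83, 15, 20, 2, 16, 10]
`result = elements[1]` → result = 15
So result = 15

Answer: 15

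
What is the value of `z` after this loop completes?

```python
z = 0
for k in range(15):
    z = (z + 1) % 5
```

Increment mod 5, 15 times = 0
`z` takes the values: 0 → 1 → 2 → 3 → 4 → 0 → 1 → 2 → 3 → 4 → 0 → 1 → 2 → 3 → 4 → 0

Answer: 0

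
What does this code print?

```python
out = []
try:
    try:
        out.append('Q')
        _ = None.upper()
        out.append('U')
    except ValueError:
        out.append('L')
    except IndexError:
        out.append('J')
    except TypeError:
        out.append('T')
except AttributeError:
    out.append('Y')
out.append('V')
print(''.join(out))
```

Execution trace: 'Q' (try body) → 'Y' (outer except AttributeError) → 'V' (after the try/except). Output: QYV

Answer: QYV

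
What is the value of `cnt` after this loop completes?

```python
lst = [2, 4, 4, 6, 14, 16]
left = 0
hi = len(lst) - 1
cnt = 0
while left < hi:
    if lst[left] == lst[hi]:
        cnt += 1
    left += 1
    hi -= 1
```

Count matching pairs from ends
`cnt` takes the values: 0

Answer: 0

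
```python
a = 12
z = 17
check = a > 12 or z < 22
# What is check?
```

Trace:
`a = 12` → a = 12
`z = 17` → z = 17
`check = a > 12 or z < 22` → check = True
So check = True

Answer: True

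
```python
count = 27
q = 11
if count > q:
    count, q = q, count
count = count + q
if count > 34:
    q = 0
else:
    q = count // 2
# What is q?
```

Trace:
`count = 27` → count = 27
`q = 11` → q = 11
`if count > q: ...` → count > q is True → count = 11; q = 27
`count = count + q` → count = 38
`if count > 34: ...` → count > 34 is True → q = 0
So q = 0

Answer: 0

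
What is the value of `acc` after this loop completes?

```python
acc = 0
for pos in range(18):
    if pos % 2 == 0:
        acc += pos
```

Sum of even numbers 0 to 17
`acc` takes the values: 0 → 2 → 6 → 12 → 20 → 30 → 42 → 56 → 72

Answer: 72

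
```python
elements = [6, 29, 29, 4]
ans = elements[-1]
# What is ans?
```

Trace:
`elements = [6, 29, 29, 4]` → elements = [6, 29, 29, 4]
`ans = elements[-1]` → ans = 4
So ans = 4

Answer: 4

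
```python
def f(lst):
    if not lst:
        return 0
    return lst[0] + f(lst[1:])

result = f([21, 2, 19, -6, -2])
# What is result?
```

21 + 2 + 19 + (-6) + (-2) + 0 = 34

Answer: 34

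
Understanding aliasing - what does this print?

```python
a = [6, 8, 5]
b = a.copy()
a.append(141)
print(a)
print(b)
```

Key concept: list.copy() creates independent copy.
Step by step:
`a = [6, 8, 5]` → a = [6, 8, 5]
`b = a.copy()` → b = [6, 8, 5]
`a.append(141)` → a = [6, 8, 5, 141]
`print(a)` → prints [6, 8, 5, 141]
`print(b)` → prints [6, 8, 5]

Answer:
[6, 8, 5, 141]
[6, 8, 5]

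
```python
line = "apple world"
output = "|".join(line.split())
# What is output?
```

Trace:
`line = "apple world"` → line = 'apple world'
`output = "|".join(line.split())` → output = 'apple|world'
So output = 'apple|world'

Answer: 'apple|world'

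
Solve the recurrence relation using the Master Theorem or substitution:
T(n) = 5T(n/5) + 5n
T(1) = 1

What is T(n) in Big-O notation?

By Master Theorem: a=5, b=5, f(n)=5n. Since log_5(5) = 1 and f(n) = Θ(n^1), Case 2 applies. T(n) = O(n log n).

Answer: O(n log n)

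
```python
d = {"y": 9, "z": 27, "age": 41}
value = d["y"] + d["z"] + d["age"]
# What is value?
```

Trace:
`d = {"y": 9, "z": 27, "age": 41}` → d = {'y': 9, 'z': 27, 'age': 41}
`value = d["y"] + d["z"] + d["age"]` → value = 77
So value = 77

Answer: 77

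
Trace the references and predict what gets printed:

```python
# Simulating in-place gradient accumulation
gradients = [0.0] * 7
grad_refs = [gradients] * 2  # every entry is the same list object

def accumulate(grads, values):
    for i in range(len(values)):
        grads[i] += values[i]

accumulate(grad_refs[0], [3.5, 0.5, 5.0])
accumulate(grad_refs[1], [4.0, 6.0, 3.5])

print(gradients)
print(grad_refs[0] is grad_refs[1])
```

Key concept: gradient accumulation aliasing.
Step by step:
`gradients = [0.0] * 7` → gradients = [0.0, 0.0, 0.0, 0.0, 0.0, 0.0, 0.0]
`grad_refs = [gradients] * 2` → grad_refs = [[0.0, 0.0, 0.0, 0.0, 0.0, 0.0, 0.0], [0.0, 0.0, 0.0, 0.0, 0.0, 0.0, 0.0]]
`accumulate(grad_refs[0], [3.5, 0.5, 5.0])` → gradients = [3.5, 0.5, 5.0, 0.0, 0.0, 0.0, 0.0]; grad_refs = [[3.5, 0.5, 5.0, 0.0, 0.0, 0.0, 0.0], [3.5, 0.5, 5.0, 0.0, 0.0, 0.0, 0.0]]
`accumulate(grad_refs[1], [4.0, 6.0, 3.5])` → gradients = [7.5, 6.5, 8.5, 0.0, 0.0, 0.0, 0.0]; grad_refs = [[7.5, 6.5, 8.5, 0.0, 0.0, 0.0, 0.0], [7.5, 6.5, 8.5, 0.0, 0.0, 0.0, 0.0]]
`print(gradients)` → prints [7.5, 6.5, 8.5, 0.0, 0.0, 0.0, 0.0]
`print(grad_refs[0] is grad_refs[1])` → prints True

Answer:
[7.5, 6.5, 8.5, 0.0, 0.0, 0.0, 0.0]
True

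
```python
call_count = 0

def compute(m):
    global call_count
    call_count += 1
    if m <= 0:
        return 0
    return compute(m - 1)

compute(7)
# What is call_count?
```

Linear recursion stepping by 1: 8 calls from m=7 down to ≤0.

Answer: 8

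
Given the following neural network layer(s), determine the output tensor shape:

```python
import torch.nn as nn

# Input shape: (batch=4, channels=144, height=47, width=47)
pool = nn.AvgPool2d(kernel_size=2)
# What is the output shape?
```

Input: (4, 144, 47, 47) -> Output: (4, 144, 23, 23)

Answer: (4, 144, 23, 23)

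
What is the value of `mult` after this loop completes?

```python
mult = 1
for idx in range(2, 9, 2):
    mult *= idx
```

Product of even numbers 2 to 8
`mult` takes the values: 1 → 2 → 8 → 48 → 384

Answer: 384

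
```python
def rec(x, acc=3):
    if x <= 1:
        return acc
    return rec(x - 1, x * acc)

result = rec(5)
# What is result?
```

Accumulator trace (n, acc): (5, 3) -> (4, 15) -> (3, 60) -> (2, 180) -> (1, 360) -> return 360

Answer: 360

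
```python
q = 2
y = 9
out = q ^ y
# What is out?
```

Trace:
`q = 2` → q = 2
`y = 9` → y = 9
`out = q ^ y` → out = 11
So out = 11

Answer: 11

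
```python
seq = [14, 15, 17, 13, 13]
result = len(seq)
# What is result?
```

Trace:
`seq = [14, 15, 17, 13, 13]` → seq = [14, 15, 17, 13, 13]
`result = len(seq)` → result = 5
So result = 5

Answer: 5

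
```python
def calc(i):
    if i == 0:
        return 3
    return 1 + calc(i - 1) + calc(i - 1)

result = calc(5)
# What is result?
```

calc(i) = 1 + 2·calc(i-1), calc(0)=3. Closed form: (3+1)·2^5 - 1 = 127.

Answer: 127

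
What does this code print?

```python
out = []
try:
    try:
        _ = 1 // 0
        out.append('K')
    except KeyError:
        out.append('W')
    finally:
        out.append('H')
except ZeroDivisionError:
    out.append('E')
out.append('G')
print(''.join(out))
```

Execution trace: 'H' (inner finally) → 'E' (outer except ZeroDivisionError) → 'G' (after the try/except). Output: HEG

Answer: HEG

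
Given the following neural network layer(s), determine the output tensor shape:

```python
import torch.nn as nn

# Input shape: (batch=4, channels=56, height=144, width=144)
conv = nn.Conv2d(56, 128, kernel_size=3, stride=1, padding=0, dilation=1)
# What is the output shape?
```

Input: (4, 56, 144, 144) -> Output: (4, 128, 142, 142)

Answer: (4, 128, 142, 142)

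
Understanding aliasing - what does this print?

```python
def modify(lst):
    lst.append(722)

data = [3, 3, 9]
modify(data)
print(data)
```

Key concept: function modifies passed list.
Step by step:
`data = [3, 3, 9]` → data = [3, 3, 9]
`modify(data)` → data = [3, 3, 9, 722]
`print(data)` → prints [3, 3, 9, 722]

Answer: [3, 3, 9, 722]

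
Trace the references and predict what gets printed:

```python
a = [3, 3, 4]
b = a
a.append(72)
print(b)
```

Key concept: basic list aliasing.
Step by step:
`a = [3, 3, 4]` → a = [3, 3, 4]
`b = a` → b = [3, 3, 4] (same object as a)
`a.append(72)` → a = [3, 3, 4, 72] (same object as b); b = [3, 3, 4, 72] (same object as a)
`print(b)` → prints [3, 3, 4, 72]

Answer: [3, 3, 4, 72]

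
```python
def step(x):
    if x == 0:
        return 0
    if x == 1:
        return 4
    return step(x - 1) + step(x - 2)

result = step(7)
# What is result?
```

Build up from base cases: step(0)=0, step(1)=4, step(2)=4, step(3)=8, step(4)=12, step(5)=20, step(6)=32, ..., step(7)=52

Answer: 52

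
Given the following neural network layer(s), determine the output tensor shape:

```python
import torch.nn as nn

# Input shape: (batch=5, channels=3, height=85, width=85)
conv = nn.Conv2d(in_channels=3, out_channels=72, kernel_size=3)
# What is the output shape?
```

Input: (5, 3, 85, 85) -> Output: (5, 72, 83, 83)

Answer: (5, 72, 83, 83)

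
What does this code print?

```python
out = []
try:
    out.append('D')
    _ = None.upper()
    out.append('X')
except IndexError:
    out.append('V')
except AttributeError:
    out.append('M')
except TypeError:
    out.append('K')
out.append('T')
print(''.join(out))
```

Execution trace: 'D' (try body) → 'M' (except AttributeError) → 'T' (after the try/except). Output: DMT

Answer: DMT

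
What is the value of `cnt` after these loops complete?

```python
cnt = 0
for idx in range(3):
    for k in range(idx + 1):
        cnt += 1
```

Triangle: 1 + 2 + ... + 3
`cnt` takes the values: 0 → 1 → 2 → 3 → 4 → 5 → 6

Answer: 6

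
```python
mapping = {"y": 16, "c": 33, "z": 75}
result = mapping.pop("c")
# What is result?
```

Trace:
`mapping = {"y": 16, "c": 33, "z": 75}` → mapping = {'y': 16, 'c': 33, 'z': 75}
`result = mapping.pop("c")` → mapping = {'y': 16, 'z': 75}; result = 33
So result = 33

Answer: 33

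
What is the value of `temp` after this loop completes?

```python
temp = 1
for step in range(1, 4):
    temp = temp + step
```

Start at 1, add 1 through 3
`temp` takes the values: 1 → 2 → 4 → 7

Answer: 7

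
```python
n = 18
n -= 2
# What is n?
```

Trace:
`n = 18` → n = 18
`n -= 2` → n = 16
So n = 16

Answer: 16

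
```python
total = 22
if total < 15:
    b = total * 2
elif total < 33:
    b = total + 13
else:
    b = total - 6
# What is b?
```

Trace:
`total = 22` → total = 22
`if total < 15: ...` → total < 15 is False, total < 33 is True → b = 35
So b = 35

Answer: 35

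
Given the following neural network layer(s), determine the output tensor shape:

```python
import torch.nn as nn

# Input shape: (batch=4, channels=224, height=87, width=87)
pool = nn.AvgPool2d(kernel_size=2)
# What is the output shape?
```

Input: (4, 224, 87, 87) -> Output: (4, 224, 43, 43)

Answer: (4, 224, 43, 43)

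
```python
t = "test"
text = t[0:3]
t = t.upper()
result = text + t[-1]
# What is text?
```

Trace:
`t = "test"` → t = 'test'
`text = t[0:3]` → text = 'tes'
`t = t.upper()` → t = 'TEST'
`result = text + t[-1]` → result = 'tesT'
So text = 'tes'

Answer: 'tes'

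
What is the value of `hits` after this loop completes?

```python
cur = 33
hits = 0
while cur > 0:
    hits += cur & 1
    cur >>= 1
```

Count set bits in 33 (binary: 0b100001)
`hits` takes the values: 0 → 1 → 2

Answer: 2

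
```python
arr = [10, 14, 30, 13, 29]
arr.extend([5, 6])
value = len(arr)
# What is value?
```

Trace:
`arr = [10, 14, 30, 13, 29]` → arr = [10, 14, 30, 13, 29]
`arr.extend([5, 6])` → arr = [10, 14, 30, 13, 29, 5, 6]
`value = len(arr)` → value = 7
So value = 7

Answer: 7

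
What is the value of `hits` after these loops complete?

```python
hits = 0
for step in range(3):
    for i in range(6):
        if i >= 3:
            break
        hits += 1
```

Inner breaks at 3, outer runs 3 times
`hits` takes the values: 0 → 1 → 2 → 3 → 4 → 5 → 6 → 7 → 8 → 9

Answer: 9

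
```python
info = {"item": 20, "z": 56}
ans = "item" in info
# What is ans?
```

Trace:
`info = {"item": 20, "z": 56}` → info = {'item': 20, 'z': 56}
`ans = "item" in info` → ans = True
So ans = True

Answer: True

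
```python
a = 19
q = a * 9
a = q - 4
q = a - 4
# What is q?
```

Trace:
`a = 19` → a = 19
`q = a * 9` → q = 171
`a = q - 4` → a = 167
`q = a - 4` → q = 163
So q = 163

Answer: 163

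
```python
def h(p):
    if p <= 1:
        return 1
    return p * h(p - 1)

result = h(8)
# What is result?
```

h(8) = 8 * 7 * 6 * 5 * 4 * 3 * 2 * 1 = 40320

Answer: 40320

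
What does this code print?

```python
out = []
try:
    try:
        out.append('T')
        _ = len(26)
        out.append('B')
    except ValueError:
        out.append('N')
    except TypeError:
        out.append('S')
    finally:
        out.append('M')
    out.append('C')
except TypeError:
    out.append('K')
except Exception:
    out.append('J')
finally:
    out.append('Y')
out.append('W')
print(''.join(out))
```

Execution trace: 'T' (inner try body) → 'S' (inner except TypeError) → 'M' (inner finally) → 'C' (try body, no exception) → 'Y' (finally) → 'W' (after the try/except). Output: TSMCYW

Answer: TSMCYW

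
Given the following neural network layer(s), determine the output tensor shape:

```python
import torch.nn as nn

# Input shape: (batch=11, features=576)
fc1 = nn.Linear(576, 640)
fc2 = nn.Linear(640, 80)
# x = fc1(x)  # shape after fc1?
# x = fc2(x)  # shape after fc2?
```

Input: (11, 576) -> after fc1: (11, 640) -> Output: (11, 80)

Answer: (11, 80)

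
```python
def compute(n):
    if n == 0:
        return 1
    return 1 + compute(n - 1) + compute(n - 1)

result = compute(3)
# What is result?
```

compute(n) = 1 + 2·compute(n-1), compute(0)=1. Closed form: (1+1)·2^3 - 1 = 15.

Answer: 15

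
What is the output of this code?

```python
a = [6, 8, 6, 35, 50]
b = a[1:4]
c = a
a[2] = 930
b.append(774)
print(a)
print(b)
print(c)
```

Key concept: slice vs alias.
Step by step:
`a = [6, 8, 6, 35, 50]` → a = [6, 8, 6, 35, 50]
`b = a[1:4]` → b = [8, 6, 35]
`c = a` → c = [6, 8, 6, 35, 50] (same object as a)
`a[2] = 930` → a = [6, 8, 930, 35, 50] (same object as c); c = [6, 8, 930, 35, 50] (same object as a)
`b.append(774)` → b = [8, 6, 35, 774]
`print(a)` → prints [6, 8, 930, 35, 50]
`print(b)` → prints [8, 6, 35, 774]
`print(c)` → prints [6, 8, 930, 35, 50]

Answer:
[6, 8, 930, 35, 50]
[8, 6, 35, 774]
[6, 8, 930, 35, 50]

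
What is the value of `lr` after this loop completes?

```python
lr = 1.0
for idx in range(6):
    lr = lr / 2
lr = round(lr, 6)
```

Halving LR 6 times: 1 / 2^6
`lr` takes the values: 1.0 → 0.5 → 0.25 → 0.125 → 0.0625 → 0.03125 → 0.015625

Answer: 0.015625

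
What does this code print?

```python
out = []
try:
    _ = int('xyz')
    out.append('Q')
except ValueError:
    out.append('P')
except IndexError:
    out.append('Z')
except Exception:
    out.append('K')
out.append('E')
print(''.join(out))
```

Execution trace: 'P' (except ValueError) → 'E' (after the try/except). Output: PE

Answer: PE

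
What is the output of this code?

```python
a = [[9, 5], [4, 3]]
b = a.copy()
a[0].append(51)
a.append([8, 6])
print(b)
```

Key concept: shallow copy with nested lists.
Step by step:
`a = [[9, 5], [4, 3]]` → a = [[9, 5], [4, 3]]
`b = a.copy()` → b = [[9, 5], [4, 3]]
`a[0].append(51)` → a = [[9, 5, 51], [4, 3]]; b = [[9, 5, 51], [4, 3]]
`a.append([8, 6])` → a = [[9, 5, 51], [4, 3], [8, 6]]
`print(b)` → prints [[9, 5, 51], [4, 3]]

Answer: [[9, 5, 51], [4, 3]]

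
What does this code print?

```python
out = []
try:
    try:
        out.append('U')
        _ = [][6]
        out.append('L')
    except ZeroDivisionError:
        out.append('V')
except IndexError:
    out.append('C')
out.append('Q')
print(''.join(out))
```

Execution trace: 'U' (inner try body) → 'C' (outer except IndexError) → 'Q' (after the try/except). Output: UCQ

Answer: UCQ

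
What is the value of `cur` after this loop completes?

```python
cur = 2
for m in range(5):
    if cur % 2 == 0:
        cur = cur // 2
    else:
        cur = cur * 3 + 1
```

Collatz-style transformation from 2
`cur` takes the values: 2 → 1 → 4 → 2 → 1 → 4

Answer: 4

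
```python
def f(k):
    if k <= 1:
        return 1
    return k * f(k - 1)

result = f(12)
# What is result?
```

f(12) = 12 * 11 * 10 * 9 * 8 * 7 * 6 * 5 * 4 * 3 * 2 * 1 = 479001600

Answer: 479001600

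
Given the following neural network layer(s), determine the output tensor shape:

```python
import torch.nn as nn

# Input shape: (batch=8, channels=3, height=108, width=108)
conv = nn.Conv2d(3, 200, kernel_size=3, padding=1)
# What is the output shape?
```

Input: (8, 3, 108, 108) -> Output: (8, 200, 108, 108)

Answer: (8, 200, 108, 108)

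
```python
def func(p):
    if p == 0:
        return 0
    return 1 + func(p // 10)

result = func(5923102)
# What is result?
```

Count of digits of 5923102: 7

Answer: 7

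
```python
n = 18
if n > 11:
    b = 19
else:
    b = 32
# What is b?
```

Trace:
`n = 18` → n = 18
`if n > 11: ...` → n > 11 is True → b = 19
So b = 19

Answer: 19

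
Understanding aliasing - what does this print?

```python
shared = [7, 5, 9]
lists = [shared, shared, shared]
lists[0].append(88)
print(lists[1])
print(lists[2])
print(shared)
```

Key concept: list of same reference.
Step by step:
`shared = [7, 5, 9]` → shared = [7, 5, 9]
`lists = [shared, shared, shared]` → lists = [[7, 5, 9], [7, 5, 9], [7, 5, 9]]
`lists[0].append(88)` → shared = [7, 5, 9, 88]; lists = [[7, 5, 9, 88], [7, 5, 9, 88], [7, 5, 9, 88]]
`print(lists[1])` → prints [7, 5, 9, 88]
`print(lists[2])` → prints [7, 5, 9, 88]
`print(shared)` → prints [7, 5, 9, 88]

Answer:
[7, 5, 9, 88]
[7, 5, 9, 88]
[7, 5, 9, 88]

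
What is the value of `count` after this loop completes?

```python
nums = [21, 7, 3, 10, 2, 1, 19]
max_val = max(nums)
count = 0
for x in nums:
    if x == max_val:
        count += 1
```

Count of max value 21 in [21, 7, 3, 10, 2, 1, 19]
`count` takes the values: 0 → 1

Answer: 1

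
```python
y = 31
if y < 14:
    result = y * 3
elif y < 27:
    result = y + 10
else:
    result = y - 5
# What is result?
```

Trace:
`y = 31` → y = 31
`if y < 14: ...` → y < 14 is False, y < 27 is False, take else branch → result = 26
So result = 26

Answer: 26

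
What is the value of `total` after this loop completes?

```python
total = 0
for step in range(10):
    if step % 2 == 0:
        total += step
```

Sum of even numbers 0 to 9
`total` takes the values: 0 → 2 → 6 → 12 → 20

Answer: 20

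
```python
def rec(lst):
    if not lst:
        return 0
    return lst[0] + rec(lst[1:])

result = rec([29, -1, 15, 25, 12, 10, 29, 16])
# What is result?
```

29 + (-1) + 15 + 25 + 12 + 10 + 29 + 16 + 0 = 135

Answer: 135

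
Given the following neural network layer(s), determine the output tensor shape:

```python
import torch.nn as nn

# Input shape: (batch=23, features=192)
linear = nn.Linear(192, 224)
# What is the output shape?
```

Input: (23, 192) -> Output: (23, 224)

Answer: (23, 224)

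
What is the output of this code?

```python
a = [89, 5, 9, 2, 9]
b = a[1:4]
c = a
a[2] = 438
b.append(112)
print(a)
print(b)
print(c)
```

Key concept: slice vs alias.
Step by step:
`a = [89, 5, 9, 2, 9]` → a = [89, 5, 9, 2, 9]
`b = a[1:4]` → b = [5, 9, 2]
`c = a` → c = [89, 5, 9, 2, 9] (same object as a)
`a[2] = 438` → a = [89, 5, 438, 2, 9] (same object as c); c = [89, 5, 438, 2, 9] (same object as a)
`b.append(112)` → b = [5, 9, 2, 112]
`print(a)` → prints [89, 5, 438, 2, 9]
`print(b)` → prints [5, 9, 2, 112]
`print(c)` → prints [89, 5, 438, 2, 9]

Answer:
[89, 5, 438, 2, 9]
[5, 9, 2, 112]
[89, 5, 438, 2, 9]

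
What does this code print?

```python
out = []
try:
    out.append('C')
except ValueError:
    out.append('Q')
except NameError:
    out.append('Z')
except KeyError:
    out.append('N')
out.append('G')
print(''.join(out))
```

Execution trace: 'C' (try body, no exception) → 'G' (after the try/except). Output: CG

Answer: CG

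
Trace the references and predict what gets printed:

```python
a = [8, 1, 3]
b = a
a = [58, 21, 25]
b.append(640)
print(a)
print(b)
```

Key concept: rebinding vs mutation: a is rebound to a new list, b still points at the original.
Step by step:
`a = [8, 1, 3]` → a = [8, 1, 3]
`b = a` → b = [8, 1, 3] (same object as a)
`a = [58, 21, 25]` → a = [58, 21, 25]
`b.append(640)` → b = [8, 1, 3, 640]
`print(a)` → prints [58, 21, 25]
`print(b)` → prints [8, 1, 3, 640]

Answer:
[58, 21, 25]
[8, 1, 3, 640]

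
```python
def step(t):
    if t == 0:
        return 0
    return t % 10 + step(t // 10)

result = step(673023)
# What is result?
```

Sum of digits of 673023: 3 + 2 + 0 + 3 + 7 + 6 = 21

Answer: 21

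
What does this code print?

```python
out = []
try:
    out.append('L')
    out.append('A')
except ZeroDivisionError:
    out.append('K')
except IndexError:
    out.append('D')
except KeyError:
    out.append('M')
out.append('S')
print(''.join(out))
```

Execution trace: 'L' (try body) → 'A' (try body, no exception) → 'S' (after the try/except). Output: LAS

Answer: LAS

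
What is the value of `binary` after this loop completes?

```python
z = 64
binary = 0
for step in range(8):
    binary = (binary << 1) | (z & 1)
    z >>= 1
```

Reverse lowest 8 bits of 64
`binary` takes the values: 0 → 1 → 2

Answer: 2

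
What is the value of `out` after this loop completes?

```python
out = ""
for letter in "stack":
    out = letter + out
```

Reverse 'stack'
`out` takes the values: "" → "s" → "ts" → "ats" → "cats" → "kcats"

Answer: "kcats"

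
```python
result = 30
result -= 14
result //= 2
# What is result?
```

Trace:
`result = 30` → result = 30
`result -= 14` → result = 16
`result //= 2` → result = 8
So result = 8

Answer: 8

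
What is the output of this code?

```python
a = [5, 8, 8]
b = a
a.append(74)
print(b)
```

Key concept: basic list aliasing.
Step by step:
`a = [5, 8, 8]` → a = [5, 8, 8]
`b = a` → b = [5, 8, 8] (same object as a)
`a.append(74)` → a = [5, 8, 8, 74] (same object as b); b = [5, 8, 8, 74] (same object as a)
`print(b)` → prints [5, 8, 8, 74]

Answer: [5, 8, 8, 74]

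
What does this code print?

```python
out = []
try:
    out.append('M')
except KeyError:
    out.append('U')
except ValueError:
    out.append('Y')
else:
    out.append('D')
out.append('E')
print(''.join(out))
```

Execution trace: 'M' (try body, no exception) → 'D' (else) → 'E' (after the try/except). Output: MDE

Answer: MDE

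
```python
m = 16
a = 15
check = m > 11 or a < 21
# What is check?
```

Trace:
`m = 16` → m = 16
`a = 15` → a = 15
`check = m > 11 or a < 21` → check = True
So check = True

Answer: True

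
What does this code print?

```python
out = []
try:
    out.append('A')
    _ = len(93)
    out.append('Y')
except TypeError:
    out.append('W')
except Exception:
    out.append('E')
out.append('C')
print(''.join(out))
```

Execution trace: 'A' (try body) → 'W' (except TypeError) → 'C' (after the try/except). Output: AWC

Answer: AWC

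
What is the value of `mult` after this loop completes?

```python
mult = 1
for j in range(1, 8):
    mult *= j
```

7! = 5040
`mult` takes the values: 1 → 2 → 6 → 24 → 120 → 720 → 5040

Answer: 5040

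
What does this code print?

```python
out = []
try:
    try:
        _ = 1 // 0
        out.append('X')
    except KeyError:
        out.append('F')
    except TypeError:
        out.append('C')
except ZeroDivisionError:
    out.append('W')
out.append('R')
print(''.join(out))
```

Execution trace: 'W' (outer except ZeroDivisionError) → 'R' (after the try/except). Output: WR

Answer: WR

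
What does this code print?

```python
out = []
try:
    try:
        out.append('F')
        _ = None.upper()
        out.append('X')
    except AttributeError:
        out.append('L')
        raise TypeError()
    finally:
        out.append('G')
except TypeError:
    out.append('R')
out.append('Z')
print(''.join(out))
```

Execution trace: 'F' (inner try body) → 'L' (inner except AttributeError) → 'G' (inner finally) → 'R' (outer except TypeError) → 'Z' (after the try/except). Output: FLGRZ

Answer: FLGRZ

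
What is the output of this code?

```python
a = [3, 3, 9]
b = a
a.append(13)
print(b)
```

Key concept: basic list aliasing.
Step by step:
`a = [3, 3, 9]` → a = [3, 3, 9]
`b = a` → b = [3, 3, 9] (same object as a)
`a.append(13)` → a = [3, 3, 9, 13] (same object as b); b = [3, 3, 9, 13] (same object as a)
`print(b)` → prints [3, 3, 9, 13]

Answer: [3, 3, 9, 13]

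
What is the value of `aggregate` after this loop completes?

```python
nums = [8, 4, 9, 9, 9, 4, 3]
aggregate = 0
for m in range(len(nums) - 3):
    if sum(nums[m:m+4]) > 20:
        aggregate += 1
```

Count windows with sum > 20
`aggregate` takes the values: 0 → 1 → 2 → 3 → 4

Answer: 4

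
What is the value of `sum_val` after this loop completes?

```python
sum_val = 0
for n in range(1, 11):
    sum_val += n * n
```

Sum of squares 1² to 10² = 385
`sum_val` takes the values: 0 → 1 → 5 → 14 → 30 → 55 → 91 → 140 → 204 → 285 → 385

Answer: 385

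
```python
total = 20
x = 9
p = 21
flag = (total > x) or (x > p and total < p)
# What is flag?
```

Trace:
`total = 20` → total = 20
`x = 9` → x = 9
`p = 21` → p = 21
`flag = (total > x) or (x > p and total < p)` → flag = True
So flag = True

Answer: True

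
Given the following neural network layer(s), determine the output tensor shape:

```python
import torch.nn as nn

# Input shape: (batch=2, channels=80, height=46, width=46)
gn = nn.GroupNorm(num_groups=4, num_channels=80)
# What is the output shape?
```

Input: (2, 80, 46, 46) -> Output: (2, 80, 46, 46)

Answer: (2, 80, 46, 46)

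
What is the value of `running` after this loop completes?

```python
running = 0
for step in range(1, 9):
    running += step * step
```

Sum of squares 1² to 8² = 204
`running` takes the values: 0 → 1 → 5 → 14 → 30 → 55 → 91 → 140 → 204

Answer: 204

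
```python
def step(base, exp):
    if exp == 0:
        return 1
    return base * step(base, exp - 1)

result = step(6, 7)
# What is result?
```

step(6, 7) = 6 * 6 * 6 * 6 * 6 * 6 * 6 = 279936

Answer: 279936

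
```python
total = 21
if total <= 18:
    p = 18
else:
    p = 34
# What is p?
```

Trace:
`total = 21` → total = 21
`if total <= 18: ...` → total <= 18 is False, take else branch → p = 34
So p = 34

Answer: 34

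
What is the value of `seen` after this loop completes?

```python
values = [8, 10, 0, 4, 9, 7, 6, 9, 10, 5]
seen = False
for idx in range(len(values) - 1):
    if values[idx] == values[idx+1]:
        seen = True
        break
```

Check consecutive duplicates in [8, 10, 0, 4, 9, 7, 6, 9, 10, 5]
`seen` takes the values: False

Answer: False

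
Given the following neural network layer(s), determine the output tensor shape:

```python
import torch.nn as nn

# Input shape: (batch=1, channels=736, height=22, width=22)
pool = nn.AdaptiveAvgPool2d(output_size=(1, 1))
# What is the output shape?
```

Input: (1, 736, 22, 22) -> Output: (1, 736, 1, 1)

Answer: (1, 736, 1, 1)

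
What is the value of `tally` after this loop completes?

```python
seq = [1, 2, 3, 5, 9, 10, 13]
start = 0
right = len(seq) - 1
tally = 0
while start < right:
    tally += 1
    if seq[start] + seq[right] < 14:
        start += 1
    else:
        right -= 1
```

Steps to find pair summing to 14
`tally` takes the values: 0 → 1 → 2 → 3 → 4 → 5 → 6

Answer: 6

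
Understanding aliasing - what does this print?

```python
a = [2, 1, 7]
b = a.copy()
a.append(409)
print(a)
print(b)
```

Key concept: list.copy() creates independent copy.
Step by step:
`a = [2, 1, 7]` → a = [2, 1, 7]
`b = a.copy()` → b = [2, 1, 7]
`a.append(409)` → a = [2, 1, 7, 409]
`print(a)` → prints [2, 1, 7, 409]
`print(b)` → prints [2, 1, 7]

Answer:
[2, 1, 7, 409]
[2, 1, 7]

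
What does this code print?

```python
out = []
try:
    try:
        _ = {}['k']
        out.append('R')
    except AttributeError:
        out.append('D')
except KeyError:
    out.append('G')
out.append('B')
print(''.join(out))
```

Execution trace: 'G' (outer except KeyError) → 'B' (after the try/except). Output: GB

Answer: GB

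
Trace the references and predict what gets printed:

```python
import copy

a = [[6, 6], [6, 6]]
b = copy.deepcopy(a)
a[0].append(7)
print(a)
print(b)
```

Key concept: deep copy is fully independent.
Step by step:
`a = [[6, 6], [6, 6]]` → a = [[6, 6], [6, 6]]
`b = copy.deepcopy(a)` → b = [[6, 6], [6, 6]]
`a[0].append(7)` → a = [[6, 6, 7], [6, 6]]
`print(a)` → prints [[6, 6, 7], [6, 6]]
`print(b)` → prints [[6, 6], [6, 6]]

Answer:
[[6, 6, 7], [6, 6]]
[[6, 6], [6, 6]]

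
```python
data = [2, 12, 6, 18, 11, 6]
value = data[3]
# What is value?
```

Trace:
`data = [2, 12, 6, 18, 11, 6]` → data = [2, 12, 6, 18, 11, 6]
`value = data[3]` → value = 18
So value = 18

Answer: 18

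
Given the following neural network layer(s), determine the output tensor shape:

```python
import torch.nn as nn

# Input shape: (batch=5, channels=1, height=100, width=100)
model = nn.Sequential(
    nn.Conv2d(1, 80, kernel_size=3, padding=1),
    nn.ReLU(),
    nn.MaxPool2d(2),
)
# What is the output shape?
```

Input: (5, 1, 100, 100) -> after Conv2d: (5, 80, 100, 100) -> after ReLU: (5, 80, 100, 100) -> Output: (5, 80, 50, 50)

Answer: (5, 80, 50, 50)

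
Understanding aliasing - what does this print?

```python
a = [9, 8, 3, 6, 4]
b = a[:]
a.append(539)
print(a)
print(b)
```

Key concept: slice [:] creates copy.
Step by step:
`a = [9, 8, 3, 6, 4]` → a = [9, 8, 3, 6, 4]
`b = a[:]` → b = [9, 8, 3, 6, 4]
`a.append(539)` → a = [9, 8, 3, 6, 4, 539]
`print(a)` → prints [9, 8, 3, 6, 4, 539]
`print(b)` → prints [9, 8, 3, 6, 4]

Answer:
[9, 8, 3, 6, 4, 539]
[9, 8, 3, 6, 4]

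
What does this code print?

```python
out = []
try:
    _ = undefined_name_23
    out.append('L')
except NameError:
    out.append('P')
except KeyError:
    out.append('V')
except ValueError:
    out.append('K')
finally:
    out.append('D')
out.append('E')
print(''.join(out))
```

Execution trace: 'P' (except NameError) → 'D' (finally) → 'E' (after the try/except). Output: PDE

Answer: PDE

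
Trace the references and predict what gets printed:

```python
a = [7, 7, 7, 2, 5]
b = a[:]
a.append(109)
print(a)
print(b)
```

Key concept: slice [:] creates copy.
Step by step:
`a = [7, 7, 7, 2, 5]` → a = [7, 7, 7, 2, 5]
`b = a[:]` → b = [7, 7, 7, 2, 5]
`a.append(109)` → a = [7, 7, 7, 2, 5, 109]
`print(a)` → prints [7, 7, 7, 2, 5, 109]
`print(b)` → prints [7, 7, 7, 2, 5]

Answer:
[7, 7, 7, 2, 5, 109]
[7, 7, 7, 2, 5]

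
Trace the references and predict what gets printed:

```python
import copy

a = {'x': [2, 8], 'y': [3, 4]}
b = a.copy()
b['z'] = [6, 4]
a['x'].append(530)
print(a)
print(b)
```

Key concept: shallow copy of dict with mutable values.
Step by step:
`a = {'x': [2, 8], 'y': [3, 4]}` → a = {'x': [2, 8], 'y': [3, 4]}
`b = a.copy()` → b = {'x': [2, 8], 'y': [3, 4]}
`b['z'] = [6, 4]` → b = {'x': [2, 8], 'y': [3, 4], 'z': [6, 4]}
`a['x'].append(530)` → a = {'x': [2, 8, 530], 'y': [3, 4]}; b = {'x': [2, 8, 530], 'y': [3, 4], 'z': [6, 4]}
`print(a)` → prints {'x': [2, 8, 530], 'y': [3, 4]}
`print(b)` → prints {'x': [2, 8, 530], 'y': [3, 4], 'z': [6, 4]}

Answer:
{'x': [2, 8, 530], 'y': [3, 4]}
{'x': [2, 8, 530], 'y': [3, 4], 'z': [6, 4]}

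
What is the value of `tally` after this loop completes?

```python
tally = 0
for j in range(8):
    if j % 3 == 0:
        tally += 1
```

Count numbers divisible by 3 in range(8)
`tally` takes the values: 0 → 1 → 2 → 3

Answer: 3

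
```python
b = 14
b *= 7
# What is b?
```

Trace:
`b = 14` → b = 14
`b *= 7` → b = 98
So b = 98

Answer: 98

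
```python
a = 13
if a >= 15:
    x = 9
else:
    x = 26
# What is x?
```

Trace:
`a = 13` → a = 13
`if a >= 15: ...` → a >= 15 is False, take else branch → x = 26
So x = 26

Answer: 26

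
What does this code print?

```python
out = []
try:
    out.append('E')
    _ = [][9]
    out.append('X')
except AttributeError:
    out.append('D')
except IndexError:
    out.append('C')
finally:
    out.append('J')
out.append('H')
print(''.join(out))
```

Execution trace: 'E' (try body) → 'C' (except IndexError) → 'J' (finally) → 'H' (after the try/except). Output: ECJH

Answer: ECJH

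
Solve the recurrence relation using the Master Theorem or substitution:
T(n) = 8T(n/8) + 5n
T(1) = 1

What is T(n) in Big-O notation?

By Master Theorem: a=8, b=8, f(n)=5n. Since log_8(8) = 1 and f(n) = Θ(n^1), Case 2 applies. T(n) = O(n log n).

Answer: O(n log n)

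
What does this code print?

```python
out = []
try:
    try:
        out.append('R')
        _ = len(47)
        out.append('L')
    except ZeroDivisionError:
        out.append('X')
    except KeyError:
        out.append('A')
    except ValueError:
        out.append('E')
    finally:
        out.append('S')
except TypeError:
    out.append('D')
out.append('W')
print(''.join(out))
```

Execution trace: 'R' (try body) → 'S' (finally) → 'D' (outer except TypeError) → 'W' (after the try/except). Output: RSDW

Answer: RSDW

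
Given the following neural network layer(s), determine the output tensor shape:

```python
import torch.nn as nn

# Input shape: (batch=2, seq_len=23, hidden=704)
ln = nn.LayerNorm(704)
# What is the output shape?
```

Input: (2, 23, 704) -> Output: (2, 23, 704)

Answer: (2, 23, 704)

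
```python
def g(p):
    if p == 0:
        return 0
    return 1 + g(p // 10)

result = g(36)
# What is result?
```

Count of digits of 36: 2

Answer: 2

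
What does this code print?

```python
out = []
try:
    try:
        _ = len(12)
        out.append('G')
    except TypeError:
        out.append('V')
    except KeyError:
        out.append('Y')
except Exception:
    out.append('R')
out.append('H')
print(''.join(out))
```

Execution trace: 'V' (inner except TypeError) → 'H' (after the try/except). Output: VH

Answer: VH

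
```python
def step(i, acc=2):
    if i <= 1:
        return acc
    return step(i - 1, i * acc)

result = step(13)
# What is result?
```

Accumulator trace (n, acc): (13, 2) -> (12, 26) -> (11, 312) -> (10, 3432) -> (9, 34320) -> (8, 308880) -> (7, 2471040) -> (6, 17297280) -> (5, 103783680) -> (4, 518918400) -> (3, 2075673600) -> (2, 6227020800) -> (1, 12454041600) -> return 12454041600

Answer: 12454041600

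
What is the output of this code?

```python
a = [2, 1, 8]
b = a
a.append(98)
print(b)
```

Key concept: basic list aliasing.
Step by step:
`a = [2, 1, 8]` → a = [2, 1, 8]
`b = a` → b = [2, 1, 8] (same object as a)
`a.append(98)` → a = [2, 1, 8, 98] (same object as b); b = [2, 1, 8, 98] (same object as a)
`print(b)` → prints [2, 1, 8, 98]

Answer: [2, 1, 8, 98]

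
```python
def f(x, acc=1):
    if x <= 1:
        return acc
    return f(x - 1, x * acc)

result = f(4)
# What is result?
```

Accumulator trace (n, acc): (4, 1) -> (3, 4) -> (2, 12) -> (1, 24) -> return 24

Answer: 24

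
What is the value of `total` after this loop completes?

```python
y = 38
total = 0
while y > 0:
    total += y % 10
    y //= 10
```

Sum digits of 38
`total` takes the values: 0 → 8 → 11

Answer: 11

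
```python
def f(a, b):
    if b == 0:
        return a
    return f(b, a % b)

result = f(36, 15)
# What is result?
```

f(36, 15) -> f(15, 6) -> f(6, 3) -> f(3, 0) -> 3

Answer: 3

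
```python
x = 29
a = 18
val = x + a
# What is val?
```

Trace:
`x = 29` → x = 29
`a = 18` → a = 18
`val = x + a` → val = 47
So val = 47

Answer: 47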